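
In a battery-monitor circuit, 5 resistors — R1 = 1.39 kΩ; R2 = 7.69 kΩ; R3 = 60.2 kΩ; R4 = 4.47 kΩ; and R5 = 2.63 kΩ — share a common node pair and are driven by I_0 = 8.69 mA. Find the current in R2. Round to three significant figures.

I ≈ 0.769 mA

Conductances: ΣG = 1/1.39 + 1/7.69 + 1/60.2 + 1/4.47 + 1/2.63 = 1.470 (1/kΩ).
R2 takes the fraction G_k/ΣG = 0.1300/1.470 = 0.08846, so I = 8.69 × 0.08846 = 0.7687 mA.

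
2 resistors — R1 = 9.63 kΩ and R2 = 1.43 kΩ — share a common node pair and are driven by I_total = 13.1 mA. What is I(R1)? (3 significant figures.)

For two parallel branches, I_k = I_total · (other R)/(sum of R).
I(R1) = 13.1 × 1.43/(9.63 + 1.43) = 13.1 × 0.1293 = 1.694 mA.

I ≈ 1.69 mA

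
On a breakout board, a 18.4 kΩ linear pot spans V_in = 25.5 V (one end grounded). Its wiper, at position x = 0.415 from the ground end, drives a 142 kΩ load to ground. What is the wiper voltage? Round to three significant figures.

The pot divides into 10.76 kΩ above the wiper and 7.636 kΩ below.
R_L loads the lower segment: effective lower R = 7.246 kΩ.
Loaded-divider output: V_out = 25.5 × 0.4023 = 10.26 V.

V_out ≈ 10.3 V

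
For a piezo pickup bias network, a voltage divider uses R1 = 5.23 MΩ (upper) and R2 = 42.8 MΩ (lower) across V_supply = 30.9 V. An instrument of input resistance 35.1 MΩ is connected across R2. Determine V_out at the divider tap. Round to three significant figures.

The load sits in parallel with R2, giving an effective lower resistance R2' = R2·R_L/(R2+R_L) = 19.28 MΩ.
Now apply the divider: V_out = 30.9 × 0.7867 = 24.31 V.

V_out ≈ 24.3 V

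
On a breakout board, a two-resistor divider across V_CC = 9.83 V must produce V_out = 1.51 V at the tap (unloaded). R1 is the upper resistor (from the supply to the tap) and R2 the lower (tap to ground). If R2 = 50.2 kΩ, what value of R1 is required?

Required fraction k = V_out/V_CC = 0.1536.
Rearranging, R1 = R2·(1−k)/k = 50.2 × 5.510 = 276.6 kΩ.

R1 ≈ 277 kΩ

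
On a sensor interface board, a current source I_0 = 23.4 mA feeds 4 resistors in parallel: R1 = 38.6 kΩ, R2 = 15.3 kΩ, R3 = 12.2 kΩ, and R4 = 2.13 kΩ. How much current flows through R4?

I ≈ 17.1 mA

ΣG = 1/38.6 + 1/15.3 + 1/12.2 + 1/2.13 = 0.6427.
Current divider: I(R4) = I_0 · G_k/ΣG = 23.4 × (0.4695/0.6427) = 23.4 × 0.7305 = 17.09 mA.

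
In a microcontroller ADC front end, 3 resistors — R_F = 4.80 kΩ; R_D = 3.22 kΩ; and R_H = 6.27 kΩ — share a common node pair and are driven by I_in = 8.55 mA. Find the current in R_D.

ΣG = 1/4.80 + 1/3.22 + 1/6.27 = 0.6784.
By the current-divider rule, I = I_in · G_k/ΣG = 8.55 × 0.4578 = 3.914 mA.

I ≈ 3.91 mA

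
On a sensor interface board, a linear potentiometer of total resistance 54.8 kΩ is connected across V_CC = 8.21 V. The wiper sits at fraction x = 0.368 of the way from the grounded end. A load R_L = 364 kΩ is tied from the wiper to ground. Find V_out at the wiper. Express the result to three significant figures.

V_out ≈ 2.92 V

The pot divides into 34.63 kΩ above the wiper and 20.17 kΩ below.
(x·R_p) ‖ R_L = 19.11 kΩ.
Loaded-divider output: V_out = 8.21 × 0.3556 = 2.919 V.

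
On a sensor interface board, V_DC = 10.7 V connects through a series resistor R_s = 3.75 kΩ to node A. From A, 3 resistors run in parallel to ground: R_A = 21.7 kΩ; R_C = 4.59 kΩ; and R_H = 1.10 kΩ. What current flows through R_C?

I ≈ 0.432 mA

Equivalent of the parallel group: R_p = 0.8525 kΩ.
Node voltage V_A = V_DC · R_p/(R_s + R_p) = 10.7 × 0.1852 = 1.982 V.
Branch current I = V_A/R_C = 1.982/4.59 = 0.4318 mA.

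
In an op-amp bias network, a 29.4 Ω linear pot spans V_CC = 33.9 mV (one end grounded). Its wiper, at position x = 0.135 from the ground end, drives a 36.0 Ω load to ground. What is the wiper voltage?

V_out ≈ 4.18 mV

Split the track: R_lower = x·R_p = 3.969 Ω, R_upper = (1−x)·R_p = 25.43 Ω.
Lower segment in parallel with the load: 3.969 ‖ 36.0 = 3.575 Ω.
Then V_out = V_CC · 3.575/(25.43 + 3.575) = 4.178 mV.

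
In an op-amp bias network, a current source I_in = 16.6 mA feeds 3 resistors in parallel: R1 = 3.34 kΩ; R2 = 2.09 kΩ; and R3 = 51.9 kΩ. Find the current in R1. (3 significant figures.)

ΣG = 1/3.34 + 1/2.09 + 1/51.9 = 0.7971.
R1 takes the fraction G_k/ΣG = 0.2994/0.7971 = 0.3756, so I = 16.6 × 0.3756 = 6.235 mA.

I ≈ 6.23 mA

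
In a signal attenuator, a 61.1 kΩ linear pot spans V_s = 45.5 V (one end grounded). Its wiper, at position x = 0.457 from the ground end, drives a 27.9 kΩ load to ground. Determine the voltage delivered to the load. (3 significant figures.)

The pot divides into 33.18 kΩ above the wiper and 27.92 kΩ below.
Lower segment in parallel with the load: 27.92 ‖ 27.9 = 13.96 kΩ.
Then V_out = V_s · 13.96/(33.18 + 13.96) = 13.47 V.
(Unloaded: V_out = x·V_s = 20.8 V.)

V_out ≈ 13.5 V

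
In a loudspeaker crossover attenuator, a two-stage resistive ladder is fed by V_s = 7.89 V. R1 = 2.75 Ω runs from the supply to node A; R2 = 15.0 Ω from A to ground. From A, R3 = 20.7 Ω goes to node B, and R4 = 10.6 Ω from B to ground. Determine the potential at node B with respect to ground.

V_B ≈ 2.10 V

Node A sees R2 in parallel with the series input of stage 2, R3 + R4 = 31.30 Ω.
Effective lower resistance at A: R2 ‖ 31.30 = 10.14 Ω.
First divider: V_A = V_s · 10.14/(2.75 + 10.14) = 6.207 V.
V_B = V_A × 0.3387 = 2.102 V.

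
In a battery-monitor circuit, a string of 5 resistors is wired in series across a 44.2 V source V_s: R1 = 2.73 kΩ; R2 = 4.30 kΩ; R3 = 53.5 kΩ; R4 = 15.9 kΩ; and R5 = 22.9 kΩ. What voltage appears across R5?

ΣR = 2.73 + 4.30 + 53.5 + 15.9 + 22.9 = 99.33 kΩ.
By the voltage-divider rule, V = 44.2 × 22.90/99.33 = 10.19 V.

V ≈ 10.2 V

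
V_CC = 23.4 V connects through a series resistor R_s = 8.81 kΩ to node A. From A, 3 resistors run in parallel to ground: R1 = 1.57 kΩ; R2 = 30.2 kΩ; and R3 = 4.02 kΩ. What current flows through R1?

Parallel bank: R_p = 1/(1/1.57 + 1/30.2 + 1/4.02) = 1.088 kΩ.
V_A by voltage divider: V_A = 23.4 × 1.088/(8.81 + 1.088) = 2.573 V.
I(R1) = V_A / R1 = 2.573/1.57 = 1.639 mA.

I ≈ 1.64 mA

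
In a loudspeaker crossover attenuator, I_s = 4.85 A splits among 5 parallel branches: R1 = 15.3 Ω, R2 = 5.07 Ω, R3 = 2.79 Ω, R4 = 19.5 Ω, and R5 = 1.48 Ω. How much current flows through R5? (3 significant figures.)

ΣG = 1/15.3 + 1/5.07 + 1/2.79 + 1/19.5 + 1/1.48 = 1.348.
By the current-divider rule, I = I_s · G_k/ΣG = 4.85 × 0.5013 = 2.431 A.

I ≈ 2.43 A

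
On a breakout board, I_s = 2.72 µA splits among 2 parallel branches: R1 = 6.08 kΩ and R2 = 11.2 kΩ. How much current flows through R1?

For two parallel branches, I_k = I_s · (other R)/(sum of R).
I(R1) = 2.72 × 11.2/(6.08 + 11.2) = 2.72 × 0.6481 = 1.763 µA.

I ≈ 1.76 µA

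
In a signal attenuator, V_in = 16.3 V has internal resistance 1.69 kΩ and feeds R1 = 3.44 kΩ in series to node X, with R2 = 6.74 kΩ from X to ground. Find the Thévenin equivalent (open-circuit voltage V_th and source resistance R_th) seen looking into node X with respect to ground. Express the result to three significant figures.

R1' = 1.69 + 3.44 = 5.130 kΩ (source resistance + R1).
V_th is the unloaded tap voltage: V_in · R2/(R1'+R2) = 16.3 × 0.5678 = 9.255 V.
Looking into X with the source shorted: R_th = R1'·R2/(R1'+R2) = 5.130 × 6.74/11.87 = 2.913 kΩ.

V_th ≈ 9.26 V, R_th ≈ 2.91 kΩ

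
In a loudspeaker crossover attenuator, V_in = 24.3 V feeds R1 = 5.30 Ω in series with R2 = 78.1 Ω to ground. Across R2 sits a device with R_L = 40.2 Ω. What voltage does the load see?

V_out ≈ 20.3 V

First combine the lower leg with the load: R2 ‖ R_L = 26.54 Ω.
Now apply the divider: V_out = 24.3 × 0.8335 = 20.26 V.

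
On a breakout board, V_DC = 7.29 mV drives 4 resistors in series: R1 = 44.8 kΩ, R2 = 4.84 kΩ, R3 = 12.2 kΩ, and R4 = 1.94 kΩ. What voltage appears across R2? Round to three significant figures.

ΣR = 44.8 + 4.84 + 12.2 + 1.94 = 63.78 kΩ.
By the voltage-divider rule, V = 7.29 × 4.840/63.78 = 0.5532 mV.

V ≈ 0.553 mV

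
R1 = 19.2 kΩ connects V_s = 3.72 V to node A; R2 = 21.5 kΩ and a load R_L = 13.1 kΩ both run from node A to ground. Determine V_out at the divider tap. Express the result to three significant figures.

R2 ‖ R_L = (21.5 × 13.1)/(21.5 + 13.1) = 8.140 kΩ.
Voltage divider with the loaded lower leg: V_out = 3.72 × 8.140/(19.2 + 8.140) = 3.72 × 0.2977 = 1.108 V.

V_out ≈ 1.11 V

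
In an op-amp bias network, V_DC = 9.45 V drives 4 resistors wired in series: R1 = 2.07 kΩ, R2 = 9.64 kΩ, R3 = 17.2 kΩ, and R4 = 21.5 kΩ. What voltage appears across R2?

V ≈ 1.81 V

Series total: ΣR = 2.07 + 9.64 + 17.2 + 21.5 = 50.41 kΩ.
Voltage divider: V = V_DC · (9.640 / 50.41) = 9.45 × 0.1912 = 1.807 V.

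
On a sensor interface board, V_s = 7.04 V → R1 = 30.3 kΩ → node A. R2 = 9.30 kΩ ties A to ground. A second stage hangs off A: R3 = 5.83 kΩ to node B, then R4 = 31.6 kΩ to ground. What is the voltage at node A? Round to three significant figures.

V_A ≈ 1.39 V

Looking into the second stage from A: R3 + R4 = 37.43 kΩ appears in parallel with R2.
R2 ‖ (R3+R4) = 7.449 kΩ.
First divider: V_A = V_s · 7.449/(30.3 + 7.449) = 1.389 V.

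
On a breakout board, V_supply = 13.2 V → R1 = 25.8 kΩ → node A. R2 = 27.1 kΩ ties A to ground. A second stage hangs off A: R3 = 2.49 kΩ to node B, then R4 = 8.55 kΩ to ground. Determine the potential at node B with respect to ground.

The second stage (R3 + R4 = 11.04 kΩ) loads node A in parallel with R2.
R2 ‖ (R3+R4) = 7.844 kΩ.
V_A = 13.2 × 7.844/(25.8 + 7.844) = 3.078 V.
Stage 2 is unloaded, so V_B = V_A · R4/(R3+R4) = 3.078 × 8.55/11.04 = 2.384 V.

V_B ≈ 2.38 V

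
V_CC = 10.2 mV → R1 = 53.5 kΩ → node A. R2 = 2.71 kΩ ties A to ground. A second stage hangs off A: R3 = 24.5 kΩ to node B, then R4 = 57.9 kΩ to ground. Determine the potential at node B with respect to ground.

Node A sees R2 in parallel with the series input of stage 2, R3 + R4 = 82.40 kΩ.
Effective lower resistance at A: R2 ‖ 82.40 = 2.624 kΩ.
First divider: V_A = V_CC · 2.624/(53.5 + 2.624) = 0.4768 mV.
Stage 2 is unloaded, so V_B = V_A · R4/(R3+R4) = 0.4768 × 57.9/82.40 = 0.3351 mV.

V_B ≈ 0.335 mV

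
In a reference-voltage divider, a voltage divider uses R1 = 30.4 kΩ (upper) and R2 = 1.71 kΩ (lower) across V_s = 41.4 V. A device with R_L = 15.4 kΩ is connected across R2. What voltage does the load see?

V_out ≈ 2.00 V

The load sits in parallel with R2, giving an effective lower resistance R2' = R2·R_L/(R2+R_L) = 1.539 kΩ.
Then V_out = V_s · R2'/(R1 + R2') = 41.4 × 1.539/31.94 = 1.995 V.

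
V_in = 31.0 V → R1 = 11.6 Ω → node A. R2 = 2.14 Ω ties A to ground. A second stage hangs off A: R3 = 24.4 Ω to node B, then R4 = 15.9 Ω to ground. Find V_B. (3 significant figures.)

The second stage (R3 + R4 = 40.30 Ω) loads node A in parallel with R2.
Effective lower resistance at A: R2 ‖ 40.30 = 2.032 Ω.
So V_A = 31.0 × 0.1491 = 4.621 V.
V_B = V_A × 0.3945 = 1.823 V.

V_B ≈ 1.82 V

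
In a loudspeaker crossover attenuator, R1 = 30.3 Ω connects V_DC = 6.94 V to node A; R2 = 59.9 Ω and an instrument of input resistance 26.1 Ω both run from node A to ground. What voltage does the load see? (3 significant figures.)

R2 ‖ R_L = (59.9 × 26.1)/(59.9 + 26.1) = 18.18 Ω.
Then V_out = V_DC · R2'/(R1 + R2') = 6.94 × 18.18/48.48 = 2.602 V.
(Unloaded it would be 4.61 V; the load pulls it down.)

V_out ≈ 2.60 V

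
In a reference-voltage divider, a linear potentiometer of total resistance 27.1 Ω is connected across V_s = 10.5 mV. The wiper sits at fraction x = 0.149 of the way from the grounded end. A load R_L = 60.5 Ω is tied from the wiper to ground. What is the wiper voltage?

V_out ≈ 1.48 mV

The pot divides into 23.06 Ω above the wiper and 4.038 Ω below.
R_L loads the lower segment: effective lower R = 3.785 Ω.
V_out = 10.5 × 3.785/(23.06 + 3.785) = 1.480 mV.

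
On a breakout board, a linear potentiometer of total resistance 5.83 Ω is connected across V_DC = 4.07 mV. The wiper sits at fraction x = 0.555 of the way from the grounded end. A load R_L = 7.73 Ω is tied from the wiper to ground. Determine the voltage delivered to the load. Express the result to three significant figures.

V_out ≈ 1.90 mV

Lower segment x·R_p = 3.236 Ω; upper segment (1−x)·R_p = 2.594 Ω.
R_L loads the lower segment: effective lower R = 2.281 Ω.
Loaded-divider output: V_out = 4.07 × 0.4679 = 1.904 mV.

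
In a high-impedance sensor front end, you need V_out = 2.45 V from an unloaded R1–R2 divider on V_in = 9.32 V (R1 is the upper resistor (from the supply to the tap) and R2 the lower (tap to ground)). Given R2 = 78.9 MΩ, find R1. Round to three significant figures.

Required fraction k = V_out/V_in = 0.2629.
R1 = R2·(1/k − 1) = 78.9 × 2.804 = 221.2 MΩ.

R1 ≈ 221 MΩ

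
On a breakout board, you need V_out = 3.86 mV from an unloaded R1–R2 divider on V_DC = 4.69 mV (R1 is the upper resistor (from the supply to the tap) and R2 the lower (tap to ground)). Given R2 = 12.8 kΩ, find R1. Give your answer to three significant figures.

R1 ≈ 2.75 kΩ

The divider ratio is R2/(R1+R2) = 3.86/4.69 = 0.8230.
R1 = R2·(1/k − 1) = 12.8 × 0.2150 = 2.752 kΩ.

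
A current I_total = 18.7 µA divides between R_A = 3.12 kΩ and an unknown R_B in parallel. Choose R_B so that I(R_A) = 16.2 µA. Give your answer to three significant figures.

R_B ≈ 20.2 kΩ

Two-branch current divider: I_A = I_total · R_B/(R_A + R_B).
16.2/18.7 = R_B/(R_A + R_B) → R_B = R_A · (0.8663)/(1 − 0.8663) = 3.12 × 6.480 = 20.22 kΩ.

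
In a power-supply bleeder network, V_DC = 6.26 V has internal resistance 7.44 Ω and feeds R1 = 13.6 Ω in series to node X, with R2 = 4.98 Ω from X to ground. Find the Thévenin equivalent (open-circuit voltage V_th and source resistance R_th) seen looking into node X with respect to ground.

R1' = 7.44 + 13.6 = 21.04 Ω (source resistance + R1).
Open-circuit (no load on X): V_th = V_DC · R2/(R1' + R2) = 6.26 × 4.98/(21.04 + 4.98) = 1.198 V.
Zeroing V_DC shorts the top of R1' to ground, so R_th = R1' ‖ R2 = 4.027 Ω.

V_th ≈ 1.20 V, R_th ≈ 4.03 Ω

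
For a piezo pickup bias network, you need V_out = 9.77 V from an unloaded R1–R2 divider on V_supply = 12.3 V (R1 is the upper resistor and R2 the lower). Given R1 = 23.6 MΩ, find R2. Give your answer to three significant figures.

R2 ≈ 91.1 MΩ

V_out/V_supply = R2/(R1+R2) = 0.7943.
Rearranging, R2 = R1·k/(1−k) = 23.6 × 3.862 = 91.14 MΩ.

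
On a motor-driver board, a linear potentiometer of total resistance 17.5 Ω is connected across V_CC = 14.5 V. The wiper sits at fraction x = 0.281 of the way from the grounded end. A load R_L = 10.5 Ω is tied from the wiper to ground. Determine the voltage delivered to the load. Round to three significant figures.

V_out ≈ 3.05 V

Split the track: R_lower = x·R_p = 4.918 Ω, R_upper = (1−x)·R_p = 12.58 Ω.
(x·R_p) ‖ R_L = 3.349 Ω.
Then V_out = V_CC · 3.349/(12.58 + 3.349) = 3.048 V.
(Unloaded: V_out = x·V_CC = 4.07 V.)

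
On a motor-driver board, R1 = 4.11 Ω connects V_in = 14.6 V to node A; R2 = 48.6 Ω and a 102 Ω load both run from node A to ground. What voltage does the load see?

First combine the lower leg with the load: R2 ‖ R_L = 32.92 Ω.
Voltage divider with the loaded lower leg: V_out = 14.6 × 32.92/(4.11 + 32.92) = 14.6 × 0.8890 = 12.98 V.

V_out ≈ 13.0 V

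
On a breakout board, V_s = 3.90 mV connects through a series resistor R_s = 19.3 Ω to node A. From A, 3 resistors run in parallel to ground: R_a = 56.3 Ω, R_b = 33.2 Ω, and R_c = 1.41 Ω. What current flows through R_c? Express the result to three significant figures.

I ≈ 0.177 mA

Combine the parallel branches: R_p = (1/56.3 + 1/33.2 + 1/1.41)⁻¹ = 1.321 Ω.
V_A by voltage divider: V_A = 3.90 × 1.321/(19.3 + 1.321) = 0.2498 mV.
Branch current I = V_A/R_c = 0.2498/1.41 = 0.1772 mA.
(Equivalently: I_total = 0.1891 mA, then current-divider fraction G_k/ΣG = 0.9368.)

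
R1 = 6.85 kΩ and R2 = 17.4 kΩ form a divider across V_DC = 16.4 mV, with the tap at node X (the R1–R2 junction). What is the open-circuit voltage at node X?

V_th ≈ 11.8 mV

With X open, the divider is unloaded: V_th = 16.4 × 17.4/24.25 = 11.77 mV.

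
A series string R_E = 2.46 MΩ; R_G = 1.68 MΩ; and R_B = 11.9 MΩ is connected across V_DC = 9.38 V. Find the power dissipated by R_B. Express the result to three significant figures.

P ≈ 4.07 µW

The common current is I = 9.38/16.04 = 0.5848 µA.
P(R_B) = I²·R_B = (0.5848)² × 11.9 = 4.070 µW.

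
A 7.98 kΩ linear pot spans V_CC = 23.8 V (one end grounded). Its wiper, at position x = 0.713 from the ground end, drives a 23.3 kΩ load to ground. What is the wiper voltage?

The pot divides into 2.290 kΩ above the wiper and 5.690 kΩ below.
(x·R_p) ‖ R_L = 4.573 kΩ.
Loaded-divider output: V_out = 23.8 × 0.6663 = 15.86 V.

V_out ≈ 15.9 V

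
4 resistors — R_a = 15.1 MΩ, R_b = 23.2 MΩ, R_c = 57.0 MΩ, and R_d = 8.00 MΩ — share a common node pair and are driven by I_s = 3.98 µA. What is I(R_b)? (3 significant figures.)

I ≈ 0.681 µA

Total conductance ΣG = 1/15.1 + 1/23.2 + 1/57.0 + 1/8.00 = 0.2519 (units of 1/MΩ).
By the current-divider rule, I = I_s · G_k/ΣG = 3.98 × 0.1711 = 0.6811 µA.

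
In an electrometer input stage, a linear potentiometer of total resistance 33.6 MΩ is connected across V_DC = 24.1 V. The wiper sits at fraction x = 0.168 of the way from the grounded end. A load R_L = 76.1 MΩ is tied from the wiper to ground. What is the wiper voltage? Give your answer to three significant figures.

The pot divides into 27.96 MΩ above the wiper and 5.645 MΩ below.
R_L loads the lower segment: effective lower R = 5.255 MΩ.
Then V_out = V_DC · 5.255/(27.96 + 5.255) = 3.813 V.
(Unloaded: V_out = x·V_DC = 4.05 V.)

V_out ≈ 3.81 V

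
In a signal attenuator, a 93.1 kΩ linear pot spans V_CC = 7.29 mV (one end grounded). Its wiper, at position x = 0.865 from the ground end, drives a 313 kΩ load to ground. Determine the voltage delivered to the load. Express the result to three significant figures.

V_out ≈ 6.09 mV

Lower segment x·R_p = 80.53 kΩ; upper segment (1−x)·R_p = 12.57 kΩ.
Lower segment in parallel with the load: 80.53 ‖ 313 = 64.05 kΩ.
Loaded-divider output: V_out = 7.29 × 0.8360 = 6.094 mV.
(Unloaded: V_out = x·V_CC = 6.31 mV.)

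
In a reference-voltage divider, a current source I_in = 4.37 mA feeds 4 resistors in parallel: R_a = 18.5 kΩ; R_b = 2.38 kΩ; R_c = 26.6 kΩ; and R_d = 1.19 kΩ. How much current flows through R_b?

I ≈ 1.36 mA

Conductances: ΣG = 1/18.5 + 1/2.38 + 1/26.6 + 1/1.19 = 1.352 (1/kΩ).
R_b takes the fraction G_k/ΣG = 0.4202/1.352 = 0.3107, so I = 4.37 × 0.3107 = 1.358 mA.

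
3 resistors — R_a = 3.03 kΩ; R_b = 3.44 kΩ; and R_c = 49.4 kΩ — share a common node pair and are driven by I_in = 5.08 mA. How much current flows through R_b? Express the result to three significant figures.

I ≈ 2.30 mA

Conductances: ΣG = 1/3.03 + 1/3.44 + 1/49.4 = 0.6410 (1/kΩ).
R_b takes the fraction G_k/ΣG = 0.2907/0.6410 = 0.4535, so I = 5.08 × 0.4535 = 2.304 mA.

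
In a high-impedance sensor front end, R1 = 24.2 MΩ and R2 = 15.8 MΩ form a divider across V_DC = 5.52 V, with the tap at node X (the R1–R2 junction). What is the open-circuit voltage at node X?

V_th ≈ 2.18 V

V_th is the unloaded tap voltage: V_DC · R2/(R1+R2) = 5.52 × 0.3950 = 2.180 V.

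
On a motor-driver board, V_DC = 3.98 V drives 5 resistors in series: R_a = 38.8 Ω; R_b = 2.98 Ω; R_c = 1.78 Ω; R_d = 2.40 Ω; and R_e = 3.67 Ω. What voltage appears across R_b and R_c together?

Series total: ΣR = 38.8 + 2.98 + 1.78 + 2.40 + 3.67 = 49.63 Ω.
R_{R_b..R_c} = 2.98 + 1.78 = 4.760 Ω.
By the voltage-divider rule, V = 3.98 × 4.760/49.63 = 0.3817 V.

V ≈ 0.382 V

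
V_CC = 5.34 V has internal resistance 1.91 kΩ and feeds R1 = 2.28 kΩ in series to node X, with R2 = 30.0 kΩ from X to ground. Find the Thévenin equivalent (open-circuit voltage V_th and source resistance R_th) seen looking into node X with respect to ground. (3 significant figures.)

V_th ≈ 4.69 V, R_th ≈ 3.68 kΩ

R1' = 1.91 + 2.28 = 4.190 kΩ (source resistance + R1).
With X open, the divider is unloaded: V_th = 5.34 × 30.0/34.19 = 4.686 V.
Zeroing V_CC shorts the top of R1' to ground, so R_th = R1' ‖ R2 = 3.677 kΩ.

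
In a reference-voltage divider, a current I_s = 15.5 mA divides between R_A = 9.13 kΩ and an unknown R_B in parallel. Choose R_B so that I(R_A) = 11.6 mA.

In a two-way split, I_A/I_s = R_B/(R_A + R_B).
11.6/15.5 = R_B/(R_A + R_B) → R_B = R_A · (0.7484)/(1 − 0.7484) = 9.13 × 2.974 = 27.16 kΩ.

R_B ≈ 27.2 kΩ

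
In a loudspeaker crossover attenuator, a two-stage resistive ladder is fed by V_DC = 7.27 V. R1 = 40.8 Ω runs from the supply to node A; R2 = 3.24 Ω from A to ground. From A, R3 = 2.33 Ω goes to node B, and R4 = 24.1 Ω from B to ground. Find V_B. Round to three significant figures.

V_B ≈ 0.438 V

Node A sees R2 in parallel with the series input of stage 2, R3 + R4 = 26.43 Ω.
Effective lower resistance at A: R2 ‖ 26.43 = 2.886 Ω.
So V_A = 7.27 × 0.06607 = 0.4803 V.
Stage 2 is unloaded, so V_B = V_A · R4/(R3+R4) = 0.4803 × 24.1/26.43 = 0.4380 V.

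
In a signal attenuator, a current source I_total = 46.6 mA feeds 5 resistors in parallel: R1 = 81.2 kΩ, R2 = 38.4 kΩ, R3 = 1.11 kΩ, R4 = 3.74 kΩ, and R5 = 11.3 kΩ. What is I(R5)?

I ≈ 3.18 mA

Conductances: ΣG = 1/81.2 + 1/38.4 + 1/1.11 + 1/3.74 + 1/11.3 = 1.295 (1/kΩ).
Current divider: I(R5) = I_total · G_k/ΣG = 46.6 × (0.08850/1.295) = 46.6 × 0.06833 = 3.184 mA.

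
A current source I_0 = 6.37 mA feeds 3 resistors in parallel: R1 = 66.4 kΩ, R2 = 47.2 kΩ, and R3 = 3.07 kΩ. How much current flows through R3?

ΣG = 1/66.4 + 1/47.2 + 1/3.07 = 0.3620.
By the current-divider rule, I = I_0 · G_k/ΣG = 6.37 × 0.8999 = 5.732 mA.

I ≈ 5.73 mA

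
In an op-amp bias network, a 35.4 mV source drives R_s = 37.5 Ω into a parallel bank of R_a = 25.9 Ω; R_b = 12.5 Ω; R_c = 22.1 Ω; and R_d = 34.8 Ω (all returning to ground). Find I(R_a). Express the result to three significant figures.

Combine the parallel branches: R_p = (1/25.9 + 1/12.5 + 1/22.1 + 1/34.8)⁻¹ = 5.192 Ω.
V_A = 35.4 × 5.192/42.69 = 4.305 mV.
I(R_a) = V_A / R_a = 4.305/25.9 = 0.1662 mA.
(Check via current divider: I_total = 0.8292 mA; share G_k/ΣG = 0.2005 → same result.)

I ≈ 0.166 mA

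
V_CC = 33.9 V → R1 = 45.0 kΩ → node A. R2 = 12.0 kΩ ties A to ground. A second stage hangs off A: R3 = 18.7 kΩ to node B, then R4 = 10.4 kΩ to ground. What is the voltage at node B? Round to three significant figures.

V_B ≈ 1.92 V

The second stage (R3 + R4 = 29.10 kΩ) loads node A in parallel with R2.
Effective lower resistance at A: R2 ‖ 29.10 = 8.496 kΩ.
First divider: V_A = V_CC · 8.496/(45.0 + 8.496) = 5.384 V.
Then the unloaded second divider: V_B = V_A × R4/(R3+R4) = 5.384 × 0.3574 = 1.924 V.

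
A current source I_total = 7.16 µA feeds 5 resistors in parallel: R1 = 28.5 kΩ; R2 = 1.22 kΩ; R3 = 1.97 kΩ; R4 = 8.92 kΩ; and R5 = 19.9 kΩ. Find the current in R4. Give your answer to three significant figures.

Conductances: ΣG = 1/28.5 + 1/1.22 + 1/1.97 + 1/8.92 + 1/19.9 = 1.525 (1/kΩ).
R4 takes the fraction G_k/ΣG = 0.1121/1.525 = 0.07353, so I = 7.16 × 0.07353 = 0.5264 µA.

I ≈ 0.526 µA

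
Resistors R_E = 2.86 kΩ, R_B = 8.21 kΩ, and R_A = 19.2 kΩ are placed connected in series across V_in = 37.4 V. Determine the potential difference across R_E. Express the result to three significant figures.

Total series resistance ΣR = 2.86 + 8.21 + 19.2 = 30.27 kΩ.
Voltage divider: V = V_in · (2.860 / 30.27) = 37.4 × 0.09448 = 3.534 V.

V ≈ 3.53 V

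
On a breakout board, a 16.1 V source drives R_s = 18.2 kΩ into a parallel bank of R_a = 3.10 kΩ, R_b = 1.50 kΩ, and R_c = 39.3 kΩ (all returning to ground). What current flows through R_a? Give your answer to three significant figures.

Equivalent of the parallel group: R_p = 0.9855 kΩ.
Node voltage V_A = V_supply · R_p/(R_s + R_p) = 16.1 × 0.05137 = 0.8270 V.
I(R_a) = V_A / R_a = 0.8270/3.10 = 0.2668 mA.

I ≈ 0.267 mA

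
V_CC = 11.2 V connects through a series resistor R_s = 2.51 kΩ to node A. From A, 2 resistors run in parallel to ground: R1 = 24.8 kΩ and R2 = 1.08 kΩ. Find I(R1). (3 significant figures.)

Equivalent of the parallel group: R_p = 1.035 kΩ.
V_A = 11.2 × 1.035/3.545 = 3.270 V.
Branch current I = V_A/R1 = 3.270/24.8 = 0.1318 mA.

I ≈ 0.132 mA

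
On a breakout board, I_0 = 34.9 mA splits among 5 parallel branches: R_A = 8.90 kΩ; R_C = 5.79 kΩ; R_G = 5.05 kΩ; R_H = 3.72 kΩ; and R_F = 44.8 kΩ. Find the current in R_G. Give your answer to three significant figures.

Total conductance ΣG = 1/8.90 + 1/5.79 + 1/5.05 + 1/3.72 + 1/44.8 = 0.7742 (units of 1/kΩ).
R_G takes the fraction G_k/ΣG = 0.1980/0.7742 = 0.2558, so I = 34.9 × 0.2558 = 8.926 mA.

I ≈ 8.93 mA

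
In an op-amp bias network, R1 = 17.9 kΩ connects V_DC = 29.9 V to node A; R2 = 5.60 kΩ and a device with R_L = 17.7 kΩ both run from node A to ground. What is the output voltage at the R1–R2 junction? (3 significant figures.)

First combine the lower leg with the load: R2 ‖ R_L = 4.254 kΩ.
Voltage divider with the loaded lower leg: V_out = 29.9 × 4.254/(17.9 + 4.254) = 29.9 × 0.1920 = 5.741 V.

V_out ≈ 5.74 V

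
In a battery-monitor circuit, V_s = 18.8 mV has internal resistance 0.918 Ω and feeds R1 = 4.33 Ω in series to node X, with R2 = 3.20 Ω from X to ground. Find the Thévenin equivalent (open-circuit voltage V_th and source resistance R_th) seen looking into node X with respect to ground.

R1' = 0.918 + 4.33 = 5.248 Ω (source resistance + R1).
V_th is the unloaded tap voltage: V_s · R2/(R1'+R2) = 18.8 × 0.3788 = 7.121 mV.
Zeroing V_s shorts the top of R1' to ground, so R_th = R1' ‖ R2 = 1.988 Ω.

V_th ≈ 7.12 mV, R_th ≈ 1.99 Ω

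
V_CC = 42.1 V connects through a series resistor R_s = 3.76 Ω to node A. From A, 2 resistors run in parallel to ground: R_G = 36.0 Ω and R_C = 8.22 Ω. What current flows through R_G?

I ≈ 0.749 A

Equivalent of the parallel group: R_p = 6.692 Ω.
Node voltage V_A = V_CC · R_p/(R_s + R_p) = 42.1 × 0.6403 = 26.95 V.
I(R_G) = V_A / R_G = 26.95/36.0 = 0.7487 A.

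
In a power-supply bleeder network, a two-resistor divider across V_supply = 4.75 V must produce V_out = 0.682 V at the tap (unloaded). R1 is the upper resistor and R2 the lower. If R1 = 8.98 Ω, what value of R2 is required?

The divider ratio is R2/(R1+R2) = 0.682/4.75 = 0.1436.
R2 = R1 · 0.1436/(1 − 0.1436) = 1.505 Ω.

R2 ≈ 1.51 Ω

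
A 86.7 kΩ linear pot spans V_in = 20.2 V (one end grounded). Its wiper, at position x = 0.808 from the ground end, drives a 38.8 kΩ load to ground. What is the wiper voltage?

V_out ≈ 12.1 V

The pot divides into 16.65 kΩ above the wiper and 70.05 kΩ below.
R_L loads the lower segment: effective lower R = 24.97 kΩ.
V_out = 20.2 × 24.97/(16.65 + 24.97) = 12.12 V.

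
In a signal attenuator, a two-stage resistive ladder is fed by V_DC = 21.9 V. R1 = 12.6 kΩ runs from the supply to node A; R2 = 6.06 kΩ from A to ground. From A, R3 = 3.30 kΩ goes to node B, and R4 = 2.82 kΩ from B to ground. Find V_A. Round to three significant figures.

V_A ≈ 4.26 V

Looking into the second stage from A: R3 + R4 = 6.120 kΩ appears in parallel with R2.
Effective lower resistance at A: R2 ‖ 6.120 = 3.045 kΩ.
V_A = 21.9 × 3.045/(12.6 + 3.045) = 4.262 V.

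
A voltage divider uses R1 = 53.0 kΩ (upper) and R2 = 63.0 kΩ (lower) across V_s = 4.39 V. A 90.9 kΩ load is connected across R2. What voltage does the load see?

The load sits in parallel with R2, giving an effective lower resistance R2' = R2·R_L/(R2+R_L) = 37.21 kΩ.
Now apply the divider: V_out = 4.39 × 0.4125 = 1.811 V.

V_out ≈ 1.81 V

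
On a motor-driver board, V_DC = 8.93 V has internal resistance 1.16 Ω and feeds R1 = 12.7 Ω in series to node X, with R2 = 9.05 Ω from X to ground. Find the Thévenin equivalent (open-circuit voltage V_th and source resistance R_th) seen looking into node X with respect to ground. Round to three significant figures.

V_th ≈ 3.53 V, R_th ≈ 5.48 Ω

R1' = 1.16 + 12.7 = 13.86 Ω (source resistance + R1).
V_th is the unloaded tap voltage: V_DC · R2/(R1'+R2) = 8.93 × 0.3950 = 3.528 V.
Looking into X with the source shorted: R_th = R1'·R2/(R1'+R2) = 13.86 × 9.05/22.91 = 5.475 Ω.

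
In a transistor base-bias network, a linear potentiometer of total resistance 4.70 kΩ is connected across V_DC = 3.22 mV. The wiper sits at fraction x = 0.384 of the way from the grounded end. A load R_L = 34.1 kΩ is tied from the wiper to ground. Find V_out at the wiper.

V_out ≈ 1.20 mV

Lower segment x·R_p = 1.805 kΩ; upper segment (1−x)·R_p = 2.895 kΩ.
(x·R_p) ‖ R_L = 1.714 kΩ.
V_out = 3.22 × 1.714/(2.895 + 1.714) = 1.197 mV.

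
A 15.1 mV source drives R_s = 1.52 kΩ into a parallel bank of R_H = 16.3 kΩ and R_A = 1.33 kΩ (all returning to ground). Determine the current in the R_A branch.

I ≈ 5.08 µA

Equivalent of the parallel group: R_p = 1.230 kΩ.
Node voltage V_A = V_DC · R_p/(R_s + R_p) = 15.1 × 0.4472 = 6.753 mV.
Branch current I = V_A/R_A = 6.753/1.33 = 5.077 µA.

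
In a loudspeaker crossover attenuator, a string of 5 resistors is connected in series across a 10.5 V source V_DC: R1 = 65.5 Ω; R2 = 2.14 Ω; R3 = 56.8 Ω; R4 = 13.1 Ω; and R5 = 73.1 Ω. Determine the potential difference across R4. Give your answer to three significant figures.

V ≈ 0.653 V

Series total: ΣR = 65.5 + 2.14 + 56.8 + 13.1 + 73.1 = 210.6 Ω.
By the voltage-divider rule, V = 10.5 × 13.10/210.6 = 0.6530 V.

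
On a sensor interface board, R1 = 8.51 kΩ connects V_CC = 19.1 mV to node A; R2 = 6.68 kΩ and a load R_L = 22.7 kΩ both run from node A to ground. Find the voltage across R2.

R2 ‖ R_L = (6.68 × 22.7)/(6.68 + 22.7) = 5.161 kΩ.
Now apply the divider: V_out = 19.1 × 0.3775 = 7.211 mV.

V_out ≈ 7.21 mV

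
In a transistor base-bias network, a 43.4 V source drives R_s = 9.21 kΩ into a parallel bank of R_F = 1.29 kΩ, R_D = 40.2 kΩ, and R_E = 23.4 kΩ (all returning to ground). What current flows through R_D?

Combine the parallel branches: R_p = (1/1.29 + 1/40.2 + 1/23.4)⁻¹ = 1.187 kΩ.
V_A by voltage divider: V_A = 43.4 × 1.187/(9.21 + 1.187) = 4.953 V.
Branch current I = V_A/R_D = 4.953/40.2 = 0.1232 mA.
(Check via current divider: I_total = 4.174 mA; share G_k/ΣG = 0.02952 → same result.)

I ≈ 0.123 mA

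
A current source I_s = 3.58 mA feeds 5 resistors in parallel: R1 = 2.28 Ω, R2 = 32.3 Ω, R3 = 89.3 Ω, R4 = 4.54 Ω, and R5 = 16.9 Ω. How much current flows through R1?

Conductances: ΣG = 1/2.28 + 1/32.3 + 1/89.3 + 1/4.54 + 1/16.9 = 0.7602 (1/Ω).
Current divider: I(R1) = I_s · G_k/ΣG = 3.58 × (0.4386/0.7602) = 3.58 × 0.5770 = 2.066 mA.

I ≈ 2.07 mA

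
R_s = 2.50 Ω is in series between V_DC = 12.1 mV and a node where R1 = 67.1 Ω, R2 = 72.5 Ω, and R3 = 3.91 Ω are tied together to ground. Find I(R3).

I ≈ 1.81 mA

Equivalent of the parallel group: R_p = 3.516 Ω.
Node voltage V_A = V_DC · R_p/(R_s + R_p) = 12.1 × 0.5844 = 7.071 mV.
I(R3) = V_A / R3 = 7.071/3.91 = 1.809 mA.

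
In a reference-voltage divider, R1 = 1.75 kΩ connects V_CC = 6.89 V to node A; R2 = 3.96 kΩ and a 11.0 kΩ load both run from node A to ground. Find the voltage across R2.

The load sits in parallel with R2, giving an effective lower resistance R2' = R2·R_L/(R2+R_L) = 2.912 kΩ.
Then V_out = V_CC · R2'/(R1 + R2') = 6.89 × 2.912/4.662 = 4.304 V.

V_out ≈ 4.30 V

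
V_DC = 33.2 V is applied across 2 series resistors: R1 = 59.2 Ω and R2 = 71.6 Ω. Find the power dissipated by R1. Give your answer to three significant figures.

P ≈ 3.81 W

Series current I = V_DC/ΣR = 33.2/130.8 = 0.2538 A.
P = I²R = 0.06443 × 59.2 = 3.814 W.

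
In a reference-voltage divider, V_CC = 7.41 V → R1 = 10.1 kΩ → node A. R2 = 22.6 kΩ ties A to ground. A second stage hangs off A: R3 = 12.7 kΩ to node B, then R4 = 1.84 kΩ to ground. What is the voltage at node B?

V_B ≈ 0.438 V

Node A sees R2 in parallel with the series input of stage 2, R3 + R4 = 14.54 kΩ.
R2 ‖ (R3+R4) = 8.848 kΩ.
V_A = 7.41 × 8.848/(10.1 + 8.848) = 3.460 V.
Stage 2 is unloaded, so V_B = V_A · R4/(R3+R4) = 3.460 × 1.84/14.54 = 0.4379 V.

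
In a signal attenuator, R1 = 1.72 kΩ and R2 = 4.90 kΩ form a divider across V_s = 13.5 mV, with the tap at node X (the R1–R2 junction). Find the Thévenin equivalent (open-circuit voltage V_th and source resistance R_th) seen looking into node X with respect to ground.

Open-circuit (no load on X): V_th = V_s · R2/(R1 + R2) = 13.5 × 4.90/(1.720 + 4.90) = 9.992 mV.
With V_s suppressed (replaced by a short), R_th = R1 ‖ R2 = (1.720 × 4.90)/(1.720 + 4.90) = 1.273 kΩ.

V_th ≈ 9.99 mV, R_th ≈ 1.27 kΩ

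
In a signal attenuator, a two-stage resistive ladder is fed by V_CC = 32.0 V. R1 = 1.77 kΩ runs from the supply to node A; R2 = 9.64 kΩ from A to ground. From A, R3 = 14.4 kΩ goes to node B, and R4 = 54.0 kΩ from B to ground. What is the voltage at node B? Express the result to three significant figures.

V_B ≈ 20.9 V

The second stage (R3 + R4 = 68.40 kΩ) loads node A in parallel with R2.
R2 ‖ (R3+R4) = 8.449 kΩ.
V_A = 32.0 × 8.449/(1.77 + 8.449) = 26.46 V.
V_B = V_A × 0.7895 = 20.89 V.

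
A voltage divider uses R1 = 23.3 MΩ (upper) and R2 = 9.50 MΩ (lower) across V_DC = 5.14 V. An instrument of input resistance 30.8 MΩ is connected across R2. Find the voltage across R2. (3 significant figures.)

V_out ≈ 1.22 V

The load sits in parallel with R2, giving an effective lower resistance R2' = R2·R_L/(R2+R_L) = 7.261 MΩ.
Voltage divider with the loaded lower leg: V_out = 5.14 × 7.261/(23.3 + 7.261) = 5.14 × 0.2376 = 1.221 V.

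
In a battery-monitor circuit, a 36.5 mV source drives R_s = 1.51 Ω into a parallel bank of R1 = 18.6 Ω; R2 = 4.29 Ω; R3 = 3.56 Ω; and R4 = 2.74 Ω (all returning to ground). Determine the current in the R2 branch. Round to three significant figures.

I ≈ 3.53 mA

Equivalent of the parallel group: R_p = 1.072 Ω.
V_A by voltage divider: V_A = 36.5 × 1.072/(1.51 + 1.072) = 15.16 mV.
I(R2) = V_A / R2 = 15.16/4.29 = 3.533 mA.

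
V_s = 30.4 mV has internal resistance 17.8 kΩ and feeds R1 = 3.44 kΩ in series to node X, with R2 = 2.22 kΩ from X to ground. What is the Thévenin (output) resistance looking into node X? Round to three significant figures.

R1' = 17.8 + 3.44 = 21.24 kΩ (source resistance + R1).
With V_s suppressed (replaced by a short), R_th = R1' ‖ R2 = (21.24 × 2.22)/(21.24 + 2.22) = 2.010 kΩ.

R_th ≈ 2.01 kΩ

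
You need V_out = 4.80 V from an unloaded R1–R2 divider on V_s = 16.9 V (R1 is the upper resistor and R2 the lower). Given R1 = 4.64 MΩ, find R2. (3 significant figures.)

V_out/V_s = R2/(R1+R2) = 0.2840.
Rearranging, R2 = R1·k/(1−k) = 4.64 × 0.3967 = 1.841 MΩ.

R2 ≈ 1.84 MΩ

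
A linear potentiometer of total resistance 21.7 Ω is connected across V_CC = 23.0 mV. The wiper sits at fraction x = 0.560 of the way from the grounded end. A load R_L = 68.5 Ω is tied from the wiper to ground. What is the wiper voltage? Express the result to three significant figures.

The pot divides into 9.548 Ω above the wiper and 12.15 Ω below.
(x·R_p) ‖ R_L = 10.32 Ω.
V_out = 23.0 × 10.32/(9.548 + 10.32) = 11.95 mV.

V_out ≈ 11.9 mV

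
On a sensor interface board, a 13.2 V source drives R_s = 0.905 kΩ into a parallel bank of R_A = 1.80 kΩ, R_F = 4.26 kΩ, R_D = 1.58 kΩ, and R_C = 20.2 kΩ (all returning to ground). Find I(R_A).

I ≈ 3.14 mA

Combine the parallel branches: R_p = (1/1.80 + 1/4.26 + 1/1.58 + 1/20.2)⁻¹ = 0.6790 kΩ.
V_A by voltage divider: V_A = 13.2 × 0.6790/(0.905 + 0.6790) = 5.658 V.
Branch current I = V_A/R_A = 5.658/1.80 = 3.144 mA.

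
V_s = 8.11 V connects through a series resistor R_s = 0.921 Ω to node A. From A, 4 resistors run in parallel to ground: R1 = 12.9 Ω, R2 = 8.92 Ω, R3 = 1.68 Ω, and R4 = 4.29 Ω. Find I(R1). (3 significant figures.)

Combine the parallel branches: R_p = (1/12.9 + 1/8.92 + 1/1.68 + 1/4.29)⁻¹ = 0.9824 Ω.
V_A = 8.11 × 0.9824/1.903 = 4.186 V.
I(R1) = V_A / R1 = 4.186/12.9 = 0.3245 A.
(Check via current divider: I_total = 4.261 A; share G_k/ΣG = 0.07615 → same result.)

I ≈ 0.324 A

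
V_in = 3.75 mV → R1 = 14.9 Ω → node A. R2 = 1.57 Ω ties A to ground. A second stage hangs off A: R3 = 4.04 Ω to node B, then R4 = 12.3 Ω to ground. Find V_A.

The second stage (R3 + R4 = 16.34 Ω) loads node A in parallel with R2.
Effective lower resistance at A: R2 ‖ 16.34 = 1.432 Ω.
First divider: V_A = V_in · 1.432/(14.9 + 1.432) = 0.3289 mV.

V_A ≈ 0.329 mV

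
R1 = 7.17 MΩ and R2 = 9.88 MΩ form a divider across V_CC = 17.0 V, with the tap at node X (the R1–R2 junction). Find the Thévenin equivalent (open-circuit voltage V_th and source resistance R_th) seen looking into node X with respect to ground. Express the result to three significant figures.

With X open, the divider is unloaded: V_th = 17.0 × 9.88/17.05 = 9.851 V.
Looking into X with the source shorted: R_th = R1·R2/(R1+R2) = 7.170 × 9.88/17.05 = 4.155 MΩ.

V_th ≈ 9.85 V, R_th ≈ 4.15 MΩ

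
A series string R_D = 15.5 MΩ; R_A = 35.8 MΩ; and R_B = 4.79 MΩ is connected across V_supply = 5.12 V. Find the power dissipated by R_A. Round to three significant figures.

The common current is I = 5.12/56.09 = 0.09128 µA.
P(R_A) = I²·R_A = (0.09128)² × 35.8 = 0.2983 µW.

P ≈ 0.298 µW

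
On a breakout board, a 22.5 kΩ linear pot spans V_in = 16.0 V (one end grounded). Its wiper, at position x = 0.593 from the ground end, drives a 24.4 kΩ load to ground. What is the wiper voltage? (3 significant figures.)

Split the track: R_lower = x·R_p = 13.34 kΩ, R_upper = (1−x)·R_p = 9.158 kΩ.
(x·R_p) ‖ R_L = 8.626 kΩ.
V_out = 16.0 × 8.626/(9.158 + 8.626) = 7.761 V.

V_out ≈ 7.76 V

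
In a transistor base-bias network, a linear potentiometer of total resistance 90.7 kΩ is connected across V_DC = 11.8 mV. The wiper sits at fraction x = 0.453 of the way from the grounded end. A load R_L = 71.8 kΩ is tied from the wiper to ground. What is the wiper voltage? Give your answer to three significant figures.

The pot divides into 49.61 kΩ above the wiper and 41.09 kΩ below.
Lower segment in parallel with the load: 41.09 ‖ 71.8 = 26.13 kΩ.
Loaded-divider output: V_out = 11.8 × 0.3450 = 4.071 mV.

V_out ≈ 4.07 mV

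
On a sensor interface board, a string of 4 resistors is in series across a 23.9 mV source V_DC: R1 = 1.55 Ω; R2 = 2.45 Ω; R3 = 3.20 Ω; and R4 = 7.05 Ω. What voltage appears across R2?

V ≈ 4.11 mV

Total series resistance ΣR = 1.55 + 2.45 + 3.20 + 7.05 = 14.25 Ω.
Voltage divider: V = V_DC · (2.450 / 14.25) = 23.9 × 0.1719 = 4.109 mV.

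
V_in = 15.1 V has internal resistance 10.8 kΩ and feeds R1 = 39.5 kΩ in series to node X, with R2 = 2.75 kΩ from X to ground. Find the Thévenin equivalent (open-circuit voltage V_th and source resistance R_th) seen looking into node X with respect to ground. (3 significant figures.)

V_th ≈ 0.783 V, R_th ≈ 2.61 kΩ

R1' = 10.8 + 39.5 = 50.30 kΩ (source resistance + R1).
V_th is the unloaded tap voltage: V_in · R2/(R1'+R2) = 15.1 × 0.05184 = 0.7828 V.
Looking into X with the source shorted: R_th = R1'·R2/(R1'+R2) = 50.30 × 2.75/53.05 = 2.607 kΩ.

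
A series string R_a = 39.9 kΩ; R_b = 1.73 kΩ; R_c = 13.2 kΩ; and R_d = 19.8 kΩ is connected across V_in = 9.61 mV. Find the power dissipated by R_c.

ΣR = 74.63 kΩ → I = 9.61/74.63 = 0.1288 µA.
P = I²R = 0.01658 × 13.2 = 0.2189 nW.

P ≈ 0.219 nW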